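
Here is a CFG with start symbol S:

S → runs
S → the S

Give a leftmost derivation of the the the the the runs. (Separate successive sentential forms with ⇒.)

S ⇒ the S ⇒ the the S ⇒ the the the S ⇒ the the the the S ⇒ the the the the the S ⇒ the the the the the runs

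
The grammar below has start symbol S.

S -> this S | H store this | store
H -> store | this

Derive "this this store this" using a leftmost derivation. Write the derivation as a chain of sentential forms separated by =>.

S => this S   [S -> this S]
this S => this H store this   [S -> H store this]
this H store this => this this store this   [H -> this]

S => this S => this H store this => this this store this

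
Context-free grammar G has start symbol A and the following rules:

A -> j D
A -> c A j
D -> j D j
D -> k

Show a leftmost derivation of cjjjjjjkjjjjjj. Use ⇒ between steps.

A ⇒ cAj ⇒ cjDj ⇒ cjjDjj ⇒ cjjjDjjj ⇒ cjjjjDjjjj ⇒ cjjjjjDjjjjj ⇒ cjjjjjjDjjjjjj ⇒ cjjjjjjkjjjjjj

A ⇒ cAj   [A -> c A j]
cAj ⇒ cjDj   [A -> j D]
cjDj ⇒ cjjDjj   [D -> j D j]
cjjDjj ⇒ cjjjDjjj   [D -> j D j]
cjjjDjjj ⇒ cjjjjDjjjj   [D -> j D j]
cjjjjDjjjj ⇒ cjjjjjDjjjjj   [D -> j D j]
cjjjjjDjjjjj ⇒ cjjjjjjDjjjjjj   [D -> j D j]
cjjjjjjDjjjjjj ⇒ cjjjjjjkjjjjjj   [D -> k]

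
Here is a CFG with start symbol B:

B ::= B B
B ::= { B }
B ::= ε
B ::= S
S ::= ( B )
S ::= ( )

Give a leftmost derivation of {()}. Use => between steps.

B=>{B}=>{S}=>{(B)}=>{()}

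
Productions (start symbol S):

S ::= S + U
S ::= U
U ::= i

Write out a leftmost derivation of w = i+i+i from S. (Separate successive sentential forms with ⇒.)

S ⇒ S+U ⇒ S+U+U ⇒ U+U+U ⇒ i+U+U ⇒ i+i+U ⇒ i+i+i

S ⇒ S+U   [S ::= S + U]
S+U ⇒ S+U+U   [S ::= S + U]
S+U+U ⇒ U+U+U   [S ::= U]
U+U+U ⇒ i+U+U   [U ::= i]
i+U+U ⇒ i+i+U   [U ::= i]
i+i+U ⇒ i+i+i   [U ::= i]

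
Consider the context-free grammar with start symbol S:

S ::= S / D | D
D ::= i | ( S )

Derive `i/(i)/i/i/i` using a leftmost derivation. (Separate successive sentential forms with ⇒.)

S ⇒ S/D ⇒ S/D/D ⇒ S/D/D/D ⇒ S/D/D/D/D ⇒ D/D/D/D/D ⇒ i/D/D/D/D ⇒ i/(S)/D/D/D ⇒ i/(D)/D/D/D ⇒ i/(i)/D/D/D ⇒ i/(i)/i/D/D ⇒ i/(i)/i/i/D ⇒ i/(i)/i/i/i

S ⇒ S/D   [S ::= S / D]
S/D ⇒ S/D/D   [S ::= S / D]
S/D/D ⇒ S/D/D/D   [S ::= S / D]
S/D/D/D ⇒ S/D/D/D/D   [S ::= S / D]
S/D/D/D/D ⇒ D/D/D/D/D   [S ::= D]
D/D/D/D/D ⇒ i/D/D/D/D   [D ::= i]
i/D/D/D/D ⇒ i/(S)/D/D/D   [D ::= ( S )]
i/(S)/D/D/D ⇒ i/(D)/D/D/D   [S ::= D]
i/(D)/D/D/D ⇒ i/(i)/D/D/D   [D ::= i]
i/(i)/D/D/D ⇒ i/(i)/i/D/D   [D ::= i]
i/(i)/i/D/D ⇒ i/(i)/i/i/D   [D ::= i]
i/(i)/i/i/D ⇒ i/(i)/i/i/i   [D ::= i]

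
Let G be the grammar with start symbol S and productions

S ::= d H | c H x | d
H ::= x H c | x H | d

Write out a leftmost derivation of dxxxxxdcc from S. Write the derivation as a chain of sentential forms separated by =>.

S => dH   [S ::= d H]
dH => dxHc   [H ::= x H c]
dxHc => dxxHcc   [H ::= x H c]
dxxHcc => dxxxHcc   [H ::= x H]
dxxxHcc => dxxxxHcc   [H ::= x H]
dxxxxHcc => dxxxxxHcc   [H ::= x H]
dxxxxxHcc => dxxxxxdcc   [H ::= d]

S => dH => dxHc => dxxHcc => dxxxHcc => dxxxxHcc => dxxxxxHcc => dxxxxxdcc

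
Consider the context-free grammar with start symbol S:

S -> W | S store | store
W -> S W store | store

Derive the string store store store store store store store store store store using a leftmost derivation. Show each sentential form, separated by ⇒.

S ⇒ S store   [S -> S store]
S store ⇒ W store   [S -> W]
W store ⇒ S W store store   [W -> S W store]
S W store store ⇒ W W store store   [S -> W]
W W store store ⇒ S W store W store store   [W -> S W store]
S W store W store store ⇒ W W store W store store   [S -> W]
W W store W store store ⇒ S W store W store W store store   [W -> S W store]
S W store W store W store store ⇒ S store W store W store W store store   [S -> S store]
S store W store W store W store store ⇒ S store store W store W store W store store   [S -> S store]
S store store W store W store W store store ⇒ W store store W store W store W store store   [S -> W]
W store store W store W store W store store ⇒ store store store W store W store W store store   [W -> store]
store store store W store W store W store store ⇒ store store store store store W store W store store   [W -> store]
store store store store store W store W store store ⇒ store store store store store store store W store store   [W -> store]
store store store store store store store W store store ⇒ store store store store store store store store store store   [W -> store]

S ⇒ S store ⇒ W store ⇒ S W store store ⇒ W W store store ⇒ S W store W store store ⇒ W W store W store store ⇒ S W store W store W store store ⇒ S store W store W store W store store ⇒ S store store W store W store W store store ⇒ W store store W store W store W store store ⇒ store store store W store W store W store store ⇒ store store store store store W store W store store ⇒ store store store store store store store W store store ⇒ store store store store store store store store store store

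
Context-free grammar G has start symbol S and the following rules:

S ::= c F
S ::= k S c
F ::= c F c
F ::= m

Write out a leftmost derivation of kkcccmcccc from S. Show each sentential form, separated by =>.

S => kSc => kkScc => kkcFcc => kkccFccc => kkcccFcccc => kkcccmcccc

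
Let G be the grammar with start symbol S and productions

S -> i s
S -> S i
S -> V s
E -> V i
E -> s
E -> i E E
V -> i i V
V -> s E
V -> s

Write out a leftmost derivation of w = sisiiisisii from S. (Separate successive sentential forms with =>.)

S => Si => Sii => Vsii => sEsii => siEEsii => siViEsii => sisiEsii => sisiVisii => sisiiiVisii => sisiiisisii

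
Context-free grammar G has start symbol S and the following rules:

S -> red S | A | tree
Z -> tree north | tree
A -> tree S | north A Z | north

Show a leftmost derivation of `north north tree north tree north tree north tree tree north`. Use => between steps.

S => A => north A Z => north north A Z Z => north north tree S Z Z => north north tree A Z Z => north north tree north A Z Z Z => north north tree north tree S Z Z Z => north north tree north tree A Z Z Z => north north tree north tree north Z Z Z => north north tree north tree north tree north Z Z => north north tree north tree north tree north tree Z => north north tree north tree north tree north tree tree north

S => A   [S -> A]
A => north A Z   [A -> north A Z]
north A Z => north north A Z Z   [A -> north A Z]
north north A Z Z => north north tree S Z Z   [A -> tree S]
north north tree S Z Z => north north tree A Z Z   [S -> A]
north north tree A Z Z => north north tree north A Z Z Z   [A -> north A Z]
north north tree north A Z Z Z => north north tree north tree S Z Z Z   [A -> tree S]
north north tree north tree S Z Z Z => north north tree north tree A Z Z Z   [S -> A]
north north tree north tree A Z Z Z => north north tree north tree north Z Z Z   [A -> north]
north north tree north tree north Z Z Z => north north tree north tree north tree north Z Z   [Z -> tree north]
north north tree north tree north tree north Z Z => north north tree north tree north tree north tree Z   [Z -> tree]
north north tree north tree north tree north tree Z => north north tree north tree north tree north tree tree north   [Z -> tree north]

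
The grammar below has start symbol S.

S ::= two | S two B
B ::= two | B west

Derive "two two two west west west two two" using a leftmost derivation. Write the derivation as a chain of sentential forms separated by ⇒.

S ⇒ S two B ⇒ S two B two B ⇒ two two B two B ⇒ two two B west two B ⇒ two two B west west two B ⇒ two two B west west west two B ⇒ two two two west west west two B ⇒ two two two west west west two two

S ⇒ S two B   [S ::= S two B]
S two B ⇒ S two B two B   [S ::= S two B]
S two B two B ⇒ two two B two B   [S ::= two]
two two B two B ⇒ two two B west two B   [B ::= B west]
two two B west two B ⇒ two two B west west two B   [B ::= B west]
two two B west west two B ⇒ two two B west west west two B   [B ::= B west]
two two B west west west two B ⇒ two two two west west west two B   [B ::= two]
two two two west west west two B ⇒ two two two west west west two two   [B ::= two]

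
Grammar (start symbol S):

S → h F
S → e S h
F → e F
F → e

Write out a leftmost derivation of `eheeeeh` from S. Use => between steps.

S => eSh   [S → e S h]
eSh => ehFh   [S → h F]
ehFh => eheFh   [F → e F]
eheFh => eheeFh   [F → e F]
eheeFh => eheeeFh   [F → e F]
eheeeFh => eheeeeh   [F → e]

S => eSh => ehFh => eheFh => eheeFh => eheeeFh => eheeeeh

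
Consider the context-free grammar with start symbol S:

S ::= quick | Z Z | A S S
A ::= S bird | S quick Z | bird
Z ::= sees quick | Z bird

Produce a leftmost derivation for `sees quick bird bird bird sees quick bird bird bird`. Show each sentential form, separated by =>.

S => Z Z => Z bird Z => Z bird bird Z => Z bird bird bird Z => sees quick bird bird bird Z => sees quick bird bird bird Z bird => sees quick bird bird bird Z bird bird => sees quick bird bird bird Z bird bird bird => sees quick bird bird bird sees quick bird bird bird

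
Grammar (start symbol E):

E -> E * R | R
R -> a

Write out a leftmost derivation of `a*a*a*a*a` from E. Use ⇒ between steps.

E ⇒ E*R   [E -> E * R]
E*R ⇒ E*R*R   [E -> E * R]
E*R*R ⇒ E*R*R*R   [E -> E * R]
E*R*R*R ⇒ E*R*R*R*R   [E -> E * R]
E*R*R*R*R ⇒ R*R*R*R*R   [E -> R]
R*R*R*R*R ⇒ a*R*R*R*R   [R -> a]
a*R*R*R*R ⇒ a*a*R*R*R   [R -> a]
a*a*R*R*R ⇒ a*a*a*R*R   [R -> a]
a*a*a*R*R ⇒ a*a*a*a*R   [R -> a]
a*a*a*a*R ⇒ a*a*a*a*a   [R -> a]

E ⇒ E*R ⇒ E*R*R ⇒ E*R*R*R ⇒ E*R*R*R*R ⇒ R*R*R*R*R ⇒ a*R*R*R*R ⇒ a*a*R*R*R ⇒ a*a*a*R*R ⇒ a*a*a*a*R ⇒ a*a*a*a*a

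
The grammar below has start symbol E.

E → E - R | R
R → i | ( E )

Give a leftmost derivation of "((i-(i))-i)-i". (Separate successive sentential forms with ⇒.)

E ⇒ E-R   [E → E - R]
E-R ⇒ R-R   [E → R]
R-R ⇒ (E)-R   [R → ( E )]
(E)-R ⇒ (E-R)-R   [E → E - R]
(E-R)-R ⇒ (R-R)-R   [E → R]
(R-R)-R ⇒ ((E)-R)-R   [R → ( E )]
((E)-R)-R ⇒ ((E-R)-R)-R   [E → E - R]
((E-R)-R)-R ⇒ ((R-R)-R)-R   [E → R]
((R-R)-R)-R ⇒ ((i-R)-R)-R   [R → i]
((i-R)-R)-R ⇒ ((i-(E))-R)-R   [R → ( E )]
((i-(E))-R)-R ⇒ ((i-(R))-R)-R   [E → R]
((i-(R))-R)-R ⇒ ((i-(i))-R)-R   [R → i]
((i-(i))-R)-R ⇒ ((i-(i))-i)-R   [R → i]
((i-(i))-i)-R ⇒ ((i-(i))-i)-i   [R → i]

E ⇒ E-R ⇒ R-R ⇒ (E)-R ⇒ (E-R)-R ⇒ (R-R)-R ⇒ ((E)-R)-R ⇒ ((E-R)-R)-R ⇒ ((R-R)-R)-R ⇒ ((i-R)-R)-R ⇒ ((i-(E))-R)-R ⇒ ((i-(R))-R)-R ⇒ ((i-(i))-R)-R ⇒ ((i-(i))-i)-R ⇒ ((i-(i))-i)-i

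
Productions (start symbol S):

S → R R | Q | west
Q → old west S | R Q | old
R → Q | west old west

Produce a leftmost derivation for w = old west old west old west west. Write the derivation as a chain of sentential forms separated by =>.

S => Q => R Q => Q Q => old Q => old R Q => old west old west Q => old west old west old west S => old west old west old west west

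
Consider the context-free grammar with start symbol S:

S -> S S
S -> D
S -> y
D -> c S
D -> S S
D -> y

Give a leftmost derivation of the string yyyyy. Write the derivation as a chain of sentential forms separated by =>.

S => SS   [S -> S S]
SS => DS   [S -> D]
DS => SSS   [D -> S S]
SSS => ySS   [S -> y]
ySS => ySSS   [S -> S S]
ySSS => ySSSS   [S -> S S]
ySSSS => yDSSS   [S -> D]
yDSSS => yySSS   [D -> y]
yySSS => yyDSS   [S -> D]
yyDSS => yyySS   [D -> y]
yyySS => yyyyS   [S -> y]
yyyyS => yyyyy   [S -> y]

S => SS => DS => SSS => ySS => ySSS => ySSSS => yDSSS => yySSS => yyDSS => yyySS => yyyyS => yyyyy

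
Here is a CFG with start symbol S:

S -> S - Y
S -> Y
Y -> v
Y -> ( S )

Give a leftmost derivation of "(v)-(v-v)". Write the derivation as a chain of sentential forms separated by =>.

S => S-Y   [S -> S - Y]
S-Y => Y-Y   [S -> Y]
Y-Y => (S)-Y   [Y -> ( S )]
(S)-Y => (Y)-Y   [S -> Y]
(Y)-Y => (v)-Y   [Y -> v]
(v)-Y => (v)-(S)   [Y -> ( S )]
(v)-(S) => (v)-(S-Y)   [S -> S - Y]
(v)-(S-Y) => (v)-(Y-Y)   [S -> Y]
(v)-(Y-Y) => (v)-(v-Y)   [Y -> v]
(v)-(v-Y) => (v)-(v-v)   [Y -> v]

S=>S-Y=>Y-Y=>(S)-Y=>(Y)-Y=>(v)-Y=>(v)-(S)=>(v)-(S-Y)=>(v)-(Y-Y)=>(v)-(v-Y)=>(v)-(v-v)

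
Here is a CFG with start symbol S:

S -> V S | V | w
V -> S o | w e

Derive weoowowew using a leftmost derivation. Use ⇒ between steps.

S ⇒ VS ⇒ SoS ⇒ VSoS ⇒ SoSoS ⇒ VoSoS ⇒ SooSoS ⇒ VooSoS ⇒ weooSoS ⇒ weoowoS ⇒ weoowoVS ⇒ weoowoweS ⇒ weoowowew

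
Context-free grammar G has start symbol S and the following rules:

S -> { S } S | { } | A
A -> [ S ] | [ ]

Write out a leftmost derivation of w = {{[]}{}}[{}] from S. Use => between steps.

S => {S}S   [S -> { S } S]
{S}S => {{S}S}S   [S -> { S } S]
{{S}S}S => {{A}S}S   [S -> A]
{{A}S}S => {{[]}S}S   [A -> [ ]]
{{[]}S}S => {{[]}{}}S   [S -> { }]
{{[]}{}}S => {{[]}{}}A   [S -> A]
{{[]}{}}A => {{[]}{}}[S]   [A -> [ S ]]
{{[]}{}}[S] => {{[]}{}}[{}]   [S -> { }]

S=>{S}S=>{{S}S}S=>{{A}S}S=>{{[]}S}S=>{{[]}{}}S=>{{[]}{}}A=>{{[]}{}}[S]=>{{[]}{}}[{}]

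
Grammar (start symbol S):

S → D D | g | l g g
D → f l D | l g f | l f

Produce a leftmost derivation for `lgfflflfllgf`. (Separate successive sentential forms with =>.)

S=>DD=>lgfD=>lgfflD=>lgfflflD=>lgfflflflD=>lgfflflfllgf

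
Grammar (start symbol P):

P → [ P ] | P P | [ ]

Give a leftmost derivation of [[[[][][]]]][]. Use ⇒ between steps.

P⇒PP⇒[P]P⇒[[P]]P⇒[[[P]]]P⇒[[[PP]]]P⇒[[[PPP]]]P⇒[[[[]PP]]]P⇒[[[[][]P]]]P⇒[[[[][][]]]]P⇒[[[[][][]]]][]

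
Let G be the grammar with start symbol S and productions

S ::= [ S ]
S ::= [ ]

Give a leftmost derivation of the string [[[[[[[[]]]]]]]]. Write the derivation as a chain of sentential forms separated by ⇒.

S⇒[S]⇒[[S]]⇒[[[S]]]⇒[[[[S]]]]⇒[[[[[S]]]]]⇒[[[[[[S]]]]]]⇒[[[[[[[S]]]]]]]⇒[[[[[[[[]]]]]]]]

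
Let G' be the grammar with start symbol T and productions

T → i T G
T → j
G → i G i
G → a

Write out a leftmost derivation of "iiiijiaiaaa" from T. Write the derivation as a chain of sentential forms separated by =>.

T => iTG => iiTGG => iiiTGGG => iiiiTGGGG => iiiijGGGG => iiiijiGiGGG => iiiijiaiGGG => iiiijiaiaGG => iiiijiaiaaG => iiiijiaiaaa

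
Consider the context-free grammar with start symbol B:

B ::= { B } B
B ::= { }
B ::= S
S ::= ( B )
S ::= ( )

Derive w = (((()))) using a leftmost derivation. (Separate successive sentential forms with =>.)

B=>S=>(B)=>(S)=>((B))=>((S))=>(((B)))=>(((S)))=>(((())))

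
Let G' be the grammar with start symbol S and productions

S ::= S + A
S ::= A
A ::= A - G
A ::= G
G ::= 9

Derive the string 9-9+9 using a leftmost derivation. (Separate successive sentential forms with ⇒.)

S ⇒ S+A   [S ::= S + A]
S+A ⇒ A+A   [S ::= A]
A+A ⇒ A-G+A   [A ::= A - G]
A-G+A ⇒ G-G+A   [A ::= G]
G-G+A ⇒ 9-G+A   [G ::= 9]
9-G+A ⇒ 9-9+A   [G ::= 9]
9-9+A ⇒ 9-9+G   [A ::= G]
9-9+G ⇒ 9-9+9   [G ::= 9]

S⇒S+A⇒A+A⇒A-G+A⇒G-G+A⇒9-G+A⇒9-9+A⇒9-9+G⇒9-9+9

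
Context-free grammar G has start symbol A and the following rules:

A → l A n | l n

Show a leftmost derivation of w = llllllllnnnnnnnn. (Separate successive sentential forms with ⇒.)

A ⇒ lAn ⇒ llAnn ⇒ lllAnnn ⇒ llllAnnnn ⇒ lllllAnnnnn ⇒ llllllAnnnnnn ⇒ lllllllAnnnnnnn ⇒ llllllllnnnnnnnn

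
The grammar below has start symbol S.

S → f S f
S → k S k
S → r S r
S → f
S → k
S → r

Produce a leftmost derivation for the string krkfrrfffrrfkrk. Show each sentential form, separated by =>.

S => kSk => krSrk => krkSkrk => krkfSfkrk => krkfrSrfkrk => krkfrrSrrfkrk => krkfrrfSfrrfkrk => krkfrrfffrrfkrk

S => kSk   [S → k S k]
kSk => krSrk   [S → r S r]
krSrk => krkSkrk   [S → k S k]
krkSkrk => krkfSfkrk   [S → f S f]
krkfSfkrk => krkfrSrfkrk   [S → r S r]
krkfrSrfkrk => krkfrrSrrfkrk   [S → r S r]
krkfrrSrrfkrk => krkfrrfSfrrfkrk   [S → f S f]
krkfrrfSfrrfkrk => krkfrrfffrrfkrk   [S → f]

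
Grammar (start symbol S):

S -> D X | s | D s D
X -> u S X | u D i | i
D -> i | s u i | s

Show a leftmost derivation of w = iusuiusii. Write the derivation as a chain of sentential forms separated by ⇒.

S ⇒ DX ⇒ iX ⇒ iuSX ⇒ iuDXX ⇒ iusuiXX ⇒ iusuiuSXX ⇒ iusuiusXX ⇒ iusuiusiX ⇒ iusuiusii

S ⇒ DX   [S -> D X]
DX ⇒ iX   [D -> i]
iX ⇒ iuSX   [X -> u S X]
iuSX ⇒ iuDXX   [S -> D X]
iuDXX ⇒ iusuiXX   [D -> s u i]
iusuiXX ⇒ iusuiuSXX   [X -> u S X]
iusuiuSXX ⇒ iusuiusXX   [S -> s]
iusuiusXX ⇒ iusuiusiX   [X -> i]
iusuiusiX ⇒ iusuiusii   [X -> i]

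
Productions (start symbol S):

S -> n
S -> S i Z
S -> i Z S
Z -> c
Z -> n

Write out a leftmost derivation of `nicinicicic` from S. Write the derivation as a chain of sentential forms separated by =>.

S => SiZ => SiZiZ => SiZiZiZ => SiZiZiZiZ => SiZiZiZiZiZ => niZiZiZiZiZ => niciZiZiZiZ => niciniZiZiZ => niciniciZiZ => niciniciciZ => nicinicicic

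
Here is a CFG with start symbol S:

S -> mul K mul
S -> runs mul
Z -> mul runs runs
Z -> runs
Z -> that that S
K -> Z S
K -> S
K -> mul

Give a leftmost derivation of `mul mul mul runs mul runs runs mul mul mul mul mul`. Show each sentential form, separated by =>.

S => mul K mul   [S -> mul K mul]
mul K mul => mul S mul   [K -> S]
mul S mul => mul mul K mul mul   [S -> mul K mul]
mul mul K mul mul => mul mul S mul mul   [K -> S]
mul mul S mul mul => mul mul mul K mul mul mul   [S -> mul K mul]
mul mul mul K mul mul mul => mul mul mul Z S mul mul mul   [K -> Z S]
mul mul mul Z S mul mul mul => mul mul mul runs S mul mul mul   [Z -> runs]
mul mul mul runs S mul mul mul => mul mul mul runs mul K mul mul mul mul   [S -> mul K mul]
mul mul mul runs mul K mul mul mul mul => mul mul mul runs mul Z S mul mul mul mul   [K -> Z S]
mul mul mul runs mul Z S mul mul mul mul => mul mul mul runs mul runs S mul mul mul mul   [Z -> runs]
mul mul mul runs mul runs S mul mul mul mul => mul mul mul runs mul runs runs mul mul mul mul mul   [S -> runs mul]

S => mul K mul => mul S mul => mul mul K mul mul => mul mul S mul mul => mul mul mul K mul mul mul => mul mul mul Z S mul mul mul => mul mul mul runs S mul mul mul => mul mul mul runs mul K mul mul mul mul => mul mul mul runs mul Z S mul mul mul mul => mul mul mul runs mul runs S mul mul mul mul => mul mul mul runs mul runs runs mul mul mul mul mul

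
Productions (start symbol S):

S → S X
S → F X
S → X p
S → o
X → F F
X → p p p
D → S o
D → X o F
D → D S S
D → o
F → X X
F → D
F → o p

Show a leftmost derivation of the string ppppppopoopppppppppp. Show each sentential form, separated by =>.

S => SX   [S → S X]
SX => SXX   [S → S X]
SXX => FXXX   [S → F X]
FXXX => DXXX   [F → D]
DXXX => XoFXXX   [D → X o F]
XoFXXX => FFoFXXX   [X → F F]
FFoFXXX => XXFoFXXX   [F → X X]
XXFoFXXX => pppXFoFXXX   [X → p p p]
pppXFoFXXX => ppppppFoFXXX   [X → p p p]
ppppppFoFXXX => ppppppopoFXXX   [F → o p]
ppppppopoFXXX => ppppppopoopXXX   [F → o p]
ppppppopoopXXX => ppppppopooppppXX   [X → p p p]
ppppppopooppppXX => ppppppopoopppppppX   [X → p p p]
ppppppopoopppppppX => ppppppopoopppppppppp   [X → p p p]

S=>SX=>SXX=>FXXX=>DXXX=>XoFXXX=>FFoFXXX=>XXFoFXXX=>pppXFoFXXX=>ppppppFoFXXX=>ppppppopoFXXX=>ppppppopoopXXX=>ppppppopooppppXX=>ppppppopoopppppppX=>ppppppopoopppppppppp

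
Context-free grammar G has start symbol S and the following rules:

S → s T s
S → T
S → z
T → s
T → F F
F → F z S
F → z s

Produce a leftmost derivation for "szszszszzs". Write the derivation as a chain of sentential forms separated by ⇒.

S⇒sTs⇒sFFs⇒szsFs⇒szsFzSs⇒szsFzSzSs⇒szszszSzSs⇒szszszTzSs⇒szszszszSs⇒szszszszzs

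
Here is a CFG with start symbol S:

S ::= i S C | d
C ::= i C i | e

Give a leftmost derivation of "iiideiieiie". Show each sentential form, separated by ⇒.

S ⇒ iSC ⇒ iiSCC ⇒ iiiSCCC ⇒ iiidCCC ⇒ iiideCC ⇒ iiideiCiC ⇒ iiideiiCiiC ⇒ iiideiieiiC ⇒ iiideiieiie

S ⇒ iSC   [S ::= i S C]
iSC ⇒ iiSCC   [S ::= i S C]
iiSCC ⇒ iiiSCCC   [S ::= i S C]
iiiSCCC ⇒ iiidCCC   [S ::= d]
iiidCCC ⇒ iiideCC   [C ::= e]
iiideCC ⇒ iiideiCiC   [C ::= i C i]
iiideiCiC ⇒ iiideiiCiiC   [C ::= i C i]
iiideiiCiiC ⇒ iiideiieiiC   [C ::= e]
iiideiieiiC ⇒ iiideiieiie   [C ::= e]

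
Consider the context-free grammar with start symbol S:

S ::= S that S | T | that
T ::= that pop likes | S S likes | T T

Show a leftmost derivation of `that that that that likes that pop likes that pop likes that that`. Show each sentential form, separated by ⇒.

S ⇒ S that S   [S ::= S that S]
S that S ⇒ T that S   [S ::= T]
T that S ⇒ T T that S   [T ::= T T]
T T that S ⇒ T T T that S   [T ::= T T]
T T T that S ⇒ S S likes T T that S   [T ::= S S likes]
S S likes T T that S ⇒ S that S S likes T T that S   [S ::= S that S]
S that S S likes T T that S ⇒ that that S S likes T T that S   [S ::= that]
that that S S likes T T that S ⇒ that that that S likes T T that S   [S ::= that]
that that that S likes T T that S ⇒ that that that that likes T T that S   [S ::= that]
that that that that likes T T that S ⇒ that that that that likes that pop likes T that S   [T ::= that pop likes]
that that that that likes that pop likes T that S ⇒ that that that that likes that pop likes that pop likes that S   [T ::= that pop likes]
that that that that likes that pop likes that pop likes that S ⇒ that that that that likes that pop likes that pop likes that that   [S ::= that]

S ⇒ S that S ⇒ T that S ⇒ T T that S ⇒ T T T that S ⇒ S S likes T T that S ⇒ S that S S likes T T that S ⇒ that that S S likes T T that S ⇒ that that that S likes T T that S ⇒ that that that that likes T T that S ⇒ that that that that likes that pop likes T that S ⇒ that that that that likes that pop likes that pop likes that S ⇒ that that that that likes that pop likes that pop likes that that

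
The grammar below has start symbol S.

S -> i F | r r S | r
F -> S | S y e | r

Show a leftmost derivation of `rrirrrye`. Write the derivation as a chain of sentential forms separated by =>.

S => rrS   [S -> r r S]
rrS => rriF   [S -> i F]
rriF => rriSye   [F -> S y e]
rriSye => rrirrSye   [S -> r r S]
rrirrSye => rrirrrye   [S -> r]

S=>rrS=>rriF=>rriSye=>rrirrSye=>rrirrrye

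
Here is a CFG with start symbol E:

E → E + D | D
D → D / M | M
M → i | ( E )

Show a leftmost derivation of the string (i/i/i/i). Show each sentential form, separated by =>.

E=>D=>M=>(E)=>(D)=>(D/M)=>(D/M/M)=>(D/M/M/M)=>(M/M/M/M)=>(i/M/M/M)=>(i/i/M/M)=>(i/i/i/M)=>(i/i/i/i)

E => D   [E → D]
D => M   [D → M]
M => (E)   [M → ( E )]
(E) => (D)   [E → D]
(D) => (D/M)   [D → D / M]
(D/M) => (D/M/M)   [D → D / M]
(D/M/M) => (D/M/M/M)   [D → D / M]
(D/M/M/M) => (M/M/M/M)   [D → M]
(M/M/M/M) => (i/M/M/M)   [M → i]
(i/M/M/M) => (i/i/M/M)   [M → i]
(i/i/M/M) => (i/i/i/M)   [M → i]
(i/i/i/M) => (i/i/i/i)   [M → i]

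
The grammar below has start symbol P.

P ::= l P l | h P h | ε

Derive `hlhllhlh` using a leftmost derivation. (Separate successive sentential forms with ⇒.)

P ⇒ hPh ⇒ hlPlh ⇒ hlhPhlh ⇒ hlhlPlhlh ⇒ hlhllhlh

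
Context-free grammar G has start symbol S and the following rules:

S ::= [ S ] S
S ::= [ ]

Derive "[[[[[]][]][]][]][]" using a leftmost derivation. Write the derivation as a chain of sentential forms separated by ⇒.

S⇒[S]S⇒[[S]S]S⇒[[[S]S]S]S⇒[[[[S]S]S]S]S⇒[[[[[]]S]S]S]S⇒[[[[[]][]]S]S]S⇒[[[[[]][]][]]S]S⇒[[[[[]][]][]][]]S⇒[[[[[]][]][]][]][]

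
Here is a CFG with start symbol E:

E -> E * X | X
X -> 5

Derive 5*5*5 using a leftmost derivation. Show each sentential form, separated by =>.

E=>E*X=>E*X*X=>X*X*X=>5*X*X=>5*5*X=>5*5*5

E => E*X   [E -> E * X]
E*X => E*X*X   [E -> E * X]
E*X*X => X*X*X   [E -> X]
X*X*X => 5*X*X   [X -> 5]
5*X*X => 5*5*X   [X -> 5]
5*5*X => 5*5*5   [X -> 5]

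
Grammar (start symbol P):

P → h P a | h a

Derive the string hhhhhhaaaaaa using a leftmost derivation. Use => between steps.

P => hPa   [P → h P a]
hPa => hhPaa   [P → h P a]
hhPaa => hhhPaaa   [P → h P a]
hhhPaaa => hhhhPaaaa   [P → h P a]
hhhhPaaaa => hhhhhPaaaaa   [P → h P a]
hhhhhPaaaaa => hhhhhhaaaaaa   [P → h a]

P=>hPa=>hhPaa=>hhhPaaa=>hhhhPaaaa=>hhhhhPaaaaa=>hhhhhhaaaaaa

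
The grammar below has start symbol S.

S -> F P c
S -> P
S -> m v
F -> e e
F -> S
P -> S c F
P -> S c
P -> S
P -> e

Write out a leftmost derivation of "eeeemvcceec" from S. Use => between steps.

S => FPc => eePc => eeScFc => eeFPccFc => eeeePccFc => eeeeSccFc => eeeemvccFc => eeeemvcceec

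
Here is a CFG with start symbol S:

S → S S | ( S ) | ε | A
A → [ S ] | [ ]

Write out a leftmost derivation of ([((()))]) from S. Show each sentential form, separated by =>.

S => (S) => (A) => ([S]) => ([(S)]) => ([(SS)]) => ([((S)S)]) => ([(((S))S)]) => ([((())S)]) => ([((()))])

S => (S)   [S → ( S )]
(S) => (A)   [S → A]
(A) => ([S])   [A → [ S ]]
([S]) => ([(S)])   [S → ( S )]
([(S)]) => ([(SS)])   [S → S S]
([(SS)]) => ([((S)S)])   [S → ( S )]
([((S)S)]) => ([(((S))S)])   [S → ( S )]
([(((S))S)]) => ([((())S)])   [S → ε]
([((())S)]) => ([((()))])   [S → ε]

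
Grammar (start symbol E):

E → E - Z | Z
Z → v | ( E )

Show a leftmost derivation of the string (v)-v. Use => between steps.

E => E-Z   [E → E - Z]
E-Z => Z-Z   [E → Z]
Z-Z => (E)-Z   [Z → ( E )]
(E)-Z => (Z)-Z   [E → Z]
(Z)-Z => (v)-Z   [Z → v]
(v)-Z => (v)-v   [Z → v]

E => E-Z => Z-Z => (E)-Z => (Z)-Z => (v)-Z => (v)-v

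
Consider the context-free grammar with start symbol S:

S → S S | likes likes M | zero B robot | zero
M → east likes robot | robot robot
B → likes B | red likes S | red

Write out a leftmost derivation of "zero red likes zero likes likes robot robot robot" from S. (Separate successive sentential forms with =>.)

S => zero B robot => zero red likes S robot => zero red likes S S robot => zero red likes zero S robot => zero red likes zero likes likes M robot => zero red likes zero likes likes robot robot robot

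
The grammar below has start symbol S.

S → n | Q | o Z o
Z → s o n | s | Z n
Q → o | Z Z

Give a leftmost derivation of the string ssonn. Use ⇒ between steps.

S ⇒ Q   [S → Q]
Q ⇒ ZZ   [Q → Z Z]
ZZ ⇒ sZ   [Z → s]
sZ ⇒ sZn   [Z → Z n]
sZn ⇒ ssonn   [Z → s o n]

S ⇒ Q ⇒ ZZ ⇒ sZ ⇒ sZn ⇒ ssonn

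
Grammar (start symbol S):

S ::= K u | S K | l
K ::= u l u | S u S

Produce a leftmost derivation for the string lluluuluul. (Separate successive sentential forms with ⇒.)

S ⇒ SK ⇒ lK ⇒ lSuS ⇒ lSKuS ⇒ lSKKuS ⇒ llKKuS ⇒ lluluKuS ⇒ lluluuluuS ⇒ lluluuluul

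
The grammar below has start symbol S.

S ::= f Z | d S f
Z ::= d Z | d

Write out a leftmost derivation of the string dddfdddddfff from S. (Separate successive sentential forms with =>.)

S => dSf   [S ::= d S f]
dSf => ddSff   [S ::= d S f]
ddSff => dddSfff   [S ::= d S f]
dddSfff => dddfZfff   [S ::= f Z]
dddfZfff => dddfdZfff   [Z ::= d Z]
dddfdZfff => dddfddZfff   [Z ::= d Z]
dddfddZfff => dddfdddZfff   [Z ::= d Z]
dddfdddZfff => dddfddddZfff   [Z ::= d Z]
dddfddddZfff => dddfdddddfff   [Z ::= d]

S => dSf => ddSff => dddSfff => dddfZfff => dddfdZfff => dddfddZfff => dddfdddZfff => dddfddddZfff => dddfdddddfff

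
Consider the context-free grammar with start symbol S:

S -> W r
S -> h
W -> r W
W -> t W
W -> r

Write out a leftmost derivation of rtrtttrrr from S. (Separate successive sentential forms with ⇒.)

S ⇒ Wr ⇒ rWr ⇒ rtWr ⇒ rtrWr ⇒ rtrtWr ⇒ rtrttWr ⇒ rtrtttWr ⇒ rtrtttrWr ⇒ rtrtttrrr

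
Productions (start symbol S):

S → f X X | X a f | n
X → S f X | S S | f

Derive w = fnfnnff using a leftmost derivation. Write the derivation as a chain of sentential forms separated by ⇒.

S ⇒ fXX   [S → f X X]
fXX ⇒ fSSX   [X → S S]
fSSX ⇒ fnSX   [S → n]
fnSX ⇒ fnfXXX   [S → f X X]
fnfXXX ⇒ fnfSSXX   [X → S S]
fnfSSXX ⇒ fnfnSXX   [S → n]
fnfnSXX ⇒ fnfnnXX   [S → n]
fnfnnXX ⇒ fnfnnfX   [X → f]
fnfnnfX ⇒ fnfnnff   [X → f]

S⇒fXX⇒fSSX⇒fnSX⇒fnfXXX⇒fnfSSXX⇒fnfnSXX⇒fnfnnXX⇒fnfnnfX⇒fnfnnff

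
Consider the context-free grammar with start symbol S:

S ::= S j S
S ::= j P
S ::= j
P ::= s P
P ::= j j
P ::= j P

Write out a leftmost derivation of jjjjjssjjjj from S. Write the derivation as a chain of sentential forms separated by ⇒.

S ⇒ SjS ⇒ jPjS ⇒ jjjjS ⇒ jjjjSjS ⇒ jjjjjPjS ⇒ jjjjjsPjS ⇒ jjjjjssPjS ⇒ jjjjjssjjjS ⇒ jjjjjssjjjj

S ⇒ SjS   [S ::= S j S]
SjS ⇒ jPjS   [S ::= j P]
jPjS ⇒ jjjjS   [P ::= j j]
jjjjS ⇒ jjjjSjS   [S ::= S j S]
jjjjSjS ⇒ jjjjjPjS   [S ::= j P]
jjjjjPjS ⇒ jjjjjsPjS   [P ::= s P]
jjjjjsPjS ⇒ jjjjjssPjS   [P ::= s P]
jjjjjssPjS ⇒ jjjjjssjjjS   [P ::= j j]
jjjjjssjjjS ⇒ jjjjjssjjjj   [S ::= j]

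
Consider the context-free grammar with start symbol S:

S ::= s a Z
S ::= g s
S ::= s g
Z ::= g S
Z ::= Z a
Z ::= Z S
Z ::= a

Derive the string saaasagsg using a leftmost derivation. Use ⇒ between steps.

S ⇒ saZ   [S ::= s a Z]
saZ ⇒ saZS   [Z ::= Z S]
saZS ⇒ saZaS   [Z ::= Z a]
saZaS ⇒ saaaS   [Z ::= a]
saaaS ⇒ saaasaZ   [S ::= s a Z]
saaasaZ ⇒ saaasagS   [Z ::= g S]
saaasagS ⇒ saaasagsg   [S ::= s g]

S⇒saZ⇒saZS⇒saZaS⇒saaaS⇒saaasaZ⇒saaasagS⇒saaasagsg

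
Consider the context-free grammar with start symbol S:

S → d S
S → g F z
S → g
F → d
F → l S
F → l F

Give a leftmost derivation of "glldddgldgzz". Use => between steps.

S => gFz => glFz => gllSz => glldSz => gllddSz => glldddSz => glldddgFzz => glldddglSzz => glldddgldSzz => glldddgldgzz

S => gFz   [S → g F z]
gFz => glFz   [F → l F]
glFz => gllSz   [F → l S]
gllSz => glldSz   [S → d S]
glldSz => gllddSz   [S → d S]
gllddSz => glldddSz   [S → d S]
glldddSz => glldddgFzz   [S → g F z]
glldddgFzz => glldddglSzz   [F → l S]
glldddglSzz => glldddgldSzz   [S → d S]
glldddgldSzz => glldddgldgzz   [S → g]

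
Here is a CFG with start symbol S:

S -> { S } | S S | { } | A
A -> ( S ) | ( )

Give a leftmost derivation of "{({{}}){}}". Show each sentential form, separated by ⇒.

S ⇒ {S}   [S -> { S }]
{S} ⇒ {SS}   [S -> S S]
{SS} ⇒ {AS}   [S -> A]
{AS} ⇒ {(S)S}   [A -> ( S )]
{(S)S} ⇒ {({S})S}   [S -> { S }]
{({S})S} ⇒ {({{}})S}   [S -> { }]
{({{}})S} ⇒ {({{}}){}}   [S -> { }]

S ⇒ {S} ⇒ {SS} ⇒ {AS} ⇒ {(S)S} ⇒ {({S})S} ⇒ {({{}})S} ⇒ {({{}}){}}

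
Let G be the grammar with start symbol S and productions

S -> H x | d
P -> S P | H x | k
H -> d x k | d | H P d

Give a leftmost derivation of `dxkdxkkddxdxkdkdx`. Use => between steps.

S => Hx   [S -> H x]
Hx => HPdx   [H -> H P d]
HPdx => HPdPdx   [H -> H P d]
HPdPdx => dxkPdPdx   [H -> d x k]
dxkPdPdx => dxkSPdPdx   [P -> S P]
dxkSPdPdx => dxkHxPdPdx   [S -> H x]
dxkHxPdPdx => dxkHPdxPdPdx   [H -> H P d]
dxkHPdxPdPdx => dxkHPdPdxPdPdx   [H -> H P d]
dxkHPdPdxPdPdx => dxkdxkPdPdxPdPdx   [H -> d x k]
dxkdxkPdPdxPdPdx => dxkdxkkdPdxPdPdx   [P -> k]
dxkdxkkdPdxPdPdx => dxkdxkkdHxdxPdPdx   [P -> H x]
dxkdxkkdHxdxPdPdx => dxkdxkkddxdxPdPdx   [H -> d]
dxkdxkkddxdxPdPdx => dxkdxkkddxdxkdPdx   [P -> k]
dxkdxkkddxdxkdPdx => dxkdxkkddxdxkdkdx   [P -> k]

S => Hx => HPdx => HPdPdx => dxkPdPdx => dxkSPdPdx => dxkHxPdPdx => dxkHPdxPdPdx => dxkHPdPdxPdPdx => dxkdxkPdPdxPdPdx => dxkdxkkdPdxPdPdx => dxkdxkkdHxdxPdPdx => dxkdxkkddxdxPdPdx => dxkdxkkddxdxkdPdx => dxkdxkkddxdxkdkdx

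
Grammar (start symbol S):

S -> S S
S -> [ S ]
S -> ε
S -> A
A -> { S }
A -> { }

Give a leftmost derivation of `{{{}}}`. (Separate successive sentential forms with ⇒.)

S ⇒ A   [S -> A]
A ⇒ {S}   [A -> { S }]
{S} ⇒ {A}   [S -> A]
{A} ⇒ {{S}}   [A -> { S }]
{{S}} ⇒ {{A}}   [S -> A]
{{A}} ⇒ {{{}}}   [A -> { }]

S ⇒ A ⇒ {S} ⇒ {A} ⇒ {{S}} ⇒ {{A}} ⇒ {{{}}}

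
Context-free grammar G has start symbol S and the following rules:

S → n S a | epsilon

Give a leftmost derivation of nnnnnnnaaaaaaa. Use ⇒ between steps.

S ⇒ nSa   [S → n S a]
nSa ⇒ nnSaa   [S → n S a]
nnSaa ⇒ nnnSaaa   [S → n S a]
nnnSaaa ⇒ nnnnSaaaa   [S → n S a]
nnnnSaaaa ⇒ nnnnnSaaaaa   [S → n S a]
nnnnnSaaaaa ⇒ nnnnnnSaaaaaa   [S → n S a]
nnnnnnSaaaaaa ⇒ nnnnnnnSaaaaaaa   [S → n S a]
nnnnnnnSaaaaaaa ⇒ nnnnnnnaaaaaaa   [S → epsilon]

S ⇒ nSa ⇒ nnSaa ⇒ nnnSaaa ⇒ nnnnSaaaa ⇒ nnnnnSaaaaa ⇒ nnnnnnSaaaaaa ⇒ nnnnnnnSaaaaaaa ⇒ nnnnnnnaaaaaaa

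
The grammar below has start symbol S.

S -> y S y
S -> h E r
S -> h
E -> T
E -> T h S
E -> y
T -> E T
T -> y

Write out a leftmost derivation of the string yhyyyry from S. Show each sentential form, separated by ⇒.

S ⇒ ySy ⇒ yhEry ⇒ yhTry ⇒ yhETry ⇒ yhTTry ⇒ yhETTry ⇒ yhTTTry ⇒ yhyTTry ⇒ yhyyTry ⇒ yhyyyry

S ⇒ ySy   [S -> y S y]
ySy ⇒ yhEry   [S -> h E r]
yhEry ⇒ yhTry   [E -> T]
yhTry ⇒ yhETry   [T -> E T]
yhETry ⇒ yhTTry   [E -> T]
yhTTry ⇒ yhETTry   [T -> E T]
yhETTry ⇒ yhTTTry   [E -> T]
yhTTTry ⇒ yhyTTry   [T -> y]
yhyTTry ⇒ yhyyTry   [T -> y]
yhyyTry ⇒ yhyyyry   [T -> y]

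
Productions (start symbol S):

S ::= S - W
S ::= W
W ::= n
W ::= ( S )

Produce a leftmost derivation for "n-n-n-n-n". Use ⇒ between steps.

S⇒S-W⇒S-W-W⇒S-W-W-W⇒S-W-W-W-W⇒W-W-W-W-W⇒n-W-W-W-W⇒n-n-W-W-W⇒n-n-n-W-W⇒n-n-n-n-W⇒n-n-n-n-n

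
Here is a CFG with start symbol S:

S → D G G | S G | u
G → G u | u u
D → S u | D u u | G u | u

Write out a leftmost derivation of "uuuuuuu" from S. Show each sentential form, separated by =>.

S => SG => DGGG => uGGG => uuuGG => uuuuuG => uuuuuuu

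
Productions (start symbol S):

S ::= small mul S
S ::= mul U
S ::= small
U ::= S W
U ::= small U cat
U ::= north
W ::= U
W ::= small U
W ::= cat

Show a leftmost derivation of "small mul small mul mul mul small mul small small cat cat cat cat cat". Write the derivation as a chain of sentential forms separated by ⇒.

S ⇒ small mul S ⇒ small mul small mul S ⇒ small mul small mul mul U ⇒ small mul small mul mul S W ⇒ small mul small mul mul mul U W ⇒ small mul small mul mul mul small U cat W ⇒ small mul small mul mul mul small S W cat W ⇒ small mul small mul mul mul small mul U W cat W ⇒ small mul small mul mul mul small mul small U cat W cat W ⇒ small mul small mul mul mul small mul small S W cat W cat W ⇒ small mul small mul mul mul small mul small small W cat W cat W ⇒ small mul small mul mul mul small mul small small cat cat W cat W ⇒ small mul small mul mul mul small mul small small cat cat cat cat W ⇒ small mul small mul mul mul small mul small small cat cat cat cat cat

S ⇒ small mul S   [S ::= small mul S]
small mul S ⇒ small mul small mul S   [S ::= small mul S]
small mul small mul S ⇒ small mul small mul mul U   [S ::= mul U]
small mul small mul mul U ⇒ small mul small mul mul S W   [U ::= S W]
small mul small mul mul S W ⇒ small mul small mul mul mul U W   [S ::= mul U]
small mul small mul mul mul U W ⇒ small mul small mul mul mul small U cat W   [U ::= small U cat]
small mul small mul mul mul small U cat W ⇒ small mul small mul mul mul small S W cat W   [U ::= S W]
small mul small mul mul mul small S W cat W ⇒ small mul small mul mul mul small mul U W cat W   [S ::= mul U]
small mul small mul mul mul small mul U W cat W ⇒ small mul small mul mul mul small mul small U cat W cat W   [U ::= small U cat]
small mul small mul mul mul small mul small U cat W cat W ⇒ small mul small mul mul mul small mul small S W cat W cat W   [U ::= S W]
small mul small mul mul mul small mul small S W cat W cat W ⇒ small mul small mul mul mul small mul small small W cat W cat W   [S ::= small]
small mul small mul mul mul small mul small small W cat W cat W ⇒ small mul small mul mul mul small mul small small cat cat W cat W   [W ::= cat]
small mul small mul mul mul small mul small small cat cat W cat W ⇒ small mul small mul mul mul small mul small small cat cat cat cat W   [W ::= cat]
small mul small mul mul mul small mul small small cat cat cat cat W ⇒ small mul small mul mul mul small mul small small cat cat cat cat cat   [W ::= cat]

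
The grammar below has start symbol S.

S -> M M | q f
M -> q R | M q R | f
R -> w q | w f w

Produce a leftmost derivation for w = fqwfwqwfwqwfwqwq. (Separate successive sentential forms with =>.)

S => MM   [S -> M M]
MM => MqRM   [M -> M q R]
MqRM => MqRqRM   [M -> M q R]
MqRqRM => MqRqRqRM   [M -> M q R]
MqRqRqRM => fqRqRqRM   [M -> f]
fqRqRqRM => fqwfwqRqRM   [R -> w f w]
fqwfwqRqRM => fqwfwqwfwqRM   [R -> w f w]
fqwfwqwfwqRM => fqwfwqwfwqwfwM   [R -> w f w]
fqwfwqwfwqwfwM => fqwfwqwfwqwfwqR   [M -> q R]
fqwfwqwfwqwfwqR => fqwfwqwfwqwfwqwq   [R -> w q]

S=>MM=>MqRM=>MqRqRM=>MqRqRqRM=>fqRqRqRM=>fqwfwqRqRM=>fqwfwqwfwqRM=>fqwfwqwfwqwfwM=>fqwfwqwfwqwfwqR=>fqwfwqwfwqwfwqwq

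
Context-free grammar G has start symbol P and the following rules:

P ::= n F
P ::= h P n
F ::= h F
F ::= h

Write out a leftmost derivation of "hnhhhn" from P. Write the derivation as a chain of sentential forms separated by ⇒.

P ⇒ hPn ⇒ hnFn ⇒ hnhFn ⇒ hnhhFn ⇒ hnhhhn

P ⇒ hPn   [P ::= h P n]
hPn ⇒ hnFn   [P ::= n F]
hnFn ⇒ hnhFn   [F ::= h F]
hnhFn ⇒ hnhhFn   [F ::= h F]
hnhhFn ⇒ hnhhhn   [F ::= h]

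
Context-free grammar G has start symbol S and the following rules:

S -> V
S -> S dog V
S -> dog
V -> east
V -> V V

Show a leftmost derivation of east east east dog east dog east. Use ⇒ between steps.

S ⇒ S dog V ⇒ S dog V dog V ⇒ V dog V dog V ⇒ V V dog V dog V ⇒ V V V dog V dog V ⇒ east V V dog V dog V ⇒ east east V dog V dog V ⇒ east east east dog V dog V ⇒ east east east dog east dog V ⇒ east east east dog east dog east

S ⇒ S dog V   [S -> S dog V]
S dog V ⇒ S dog V dog V   [S -> S dog V]
S dog V dog V ⇒ V dog V dog V   [S -> V]
V dog V dog V ⇒ V V dog V dog V   [V -> V V]
V V dog V dog V ⇒ V V V dog V dog V   [V -> V V]
V V V dog V dog V ⇒ east V V dog V dog V   [V -> east]
east V V dog V dog V ⇒ east east V dog V dog V   [V -> east]
east east V dog V dog V ⇒ east east east dog V dog V   [V -> east]
east east east dog V dog V ⇒ east east east dog east dog V   [V -> east]
east east east dog east dog V ⇒ east east east dog east dog east   [V -> east]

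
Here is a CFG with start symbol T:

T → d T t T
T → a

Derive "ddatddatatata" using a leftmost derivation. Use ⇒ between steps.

T⇒dTtT⇒ddTtTtT⇒ddatTtT⇒ddatdTtTtT⇒ddatddTtTtTtT⇒ddatddatTtTtT⇒ddatddatatTtT⇒ddatddatatatT⇒ddatddatatata

T ⇒ dTtT   [T → d T t T]
dTtT ⇒ ddTtTtT   [T → d T t T]
ddTtTtT ⇒ ddatTtT   [T → a]
ddatTtT ⇒ ddatdTtTtT   [T → d T t T]
ddatdTtTtT ⇒ ddatddTtTtTtT   [T → d T t T]
ddatddTtTtTtT ⇒ ddatddatTtTtT   [T → a]
ddatddatTtTtT ⇒ ddatddatatTtT   [T → a]
ddatddatatTtT ⇒ ddatddatatatT   [T → a]
ddatddatatatT ⇒ ddatddatatata   [T → a]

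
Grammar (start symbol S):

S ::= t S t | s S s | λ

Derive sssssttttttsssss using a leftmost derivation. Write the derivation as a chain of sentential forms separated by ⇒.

S ⇒ sSs   [S ::= s S s]
sSs ⇒ ssSss   [S ::= s S s]
ssSss ⇒ sssSsss   [S ::= s S s]
sssSsss ⇒ ssssSssss   [S ::= s S s]
ssssSssss ⇒ sssssSsssss   [S ::= s S s]
sssssSsssss ⇒ ssssstStsssss   [S ::= t S t]
ssssstStsssss ⇒ sssssttSttsssss   [S ::= t S t]
sssssttSttsssss ⇒ ssssstttStttsssss   [S ::= t S t]
ssssstttStttsssss ⇒ sssssttttttsssss   [S ::= λ]

S⇒sSs⇒ssSss⇒sssSsss⇒ssssSssss⇒sssssSsssss⇒ssssstStsssss⇒sssssttSttsssss⇒ssssstttStttsssss⇒sssssttttttsssss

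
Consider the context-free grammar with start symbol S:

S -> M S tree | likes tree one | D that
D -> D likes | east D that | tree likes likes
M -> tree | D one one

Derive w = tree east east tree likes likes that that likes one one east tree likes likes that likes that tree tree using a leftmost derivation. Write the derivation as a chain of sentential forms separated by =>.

S => M S tree => tree S tree => tree M S tree tree => tree D one one S tree tree => tree D likes one one S tree tree => tree east D that likes one one S tree tree => tree east east D that that likes one one S tree tree => tree east east tree likes likes that that likes one one S tree tree => tree east east tree likes likes that that likes one one D that tree tree => tree east east tree likes likes that that likes one one D likes that tree tree => tree east east tree likes likes that that likes one one east D that likes that tree tree => tree east east tree likes likes that that likes one one east tree likes likes that likes that tree tree

S => M S tree   [S -> M S tree]
M S tree => tree S tree   [M -> tree]
tree S tree => tree M S tree tree   [S -> M S tree]
tree M S tree tree => tree D one one S tree tree   [M -> D one one]
tree D one one S tree tree => tree D likes one one S tree tree   [D -> D likes]
tree D likes one one S tree tree => tree east D that likes one one S tree tree   [D -> east D that]
tree east D that likes one one S tree tree => tree east east D that that likes one one S tree tree   [D -> east D that]
tree east east D that that likes one one S tree tree => tree east east tree likes likes that that likes one one S tree tree   [D -> tree likes likes]
tree east east tree likes likes that that likes one one S tree tree => tree east east tree likes likes that that likes one one D that tree tree   [S -> D that]
tree east east tree likes likes that that likes one one D that tree tree => tree east east tree likes likes that that likes one one D likes that tree tree   [D -> D likes]
tree east east tree likes likes that that likes one one D likes that tree tree => tree east east tree likes likes that that likes one one east D that likes that tree tree   [D -> east D that]
tree east east tree likes likes that that likes one one east D that likes that tree tree => tree east east tree likes likes that that likes one one east tree likes likes that likes that tree tree   [D -> tree likes likes]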